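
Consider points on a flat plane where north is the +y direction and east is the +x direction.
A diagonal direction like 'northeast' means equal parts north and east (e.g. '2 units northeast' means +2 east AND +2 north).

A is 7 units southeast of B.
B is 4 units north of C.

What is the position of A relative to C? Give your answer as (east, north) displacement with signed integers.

Answer: A is at (east=7, north=-3) relative to C.

Derivation:
Place C at the origin (east=0, north=0).
  B is 4 units north of C: delta (east=+0, north=+4); B at (east=0, north=4).
  A is 7 units southeast of B: delta (east=+7, north=-7); A at (east=7, north=-3).
Therefore A relative to C: (east=7, north=-3).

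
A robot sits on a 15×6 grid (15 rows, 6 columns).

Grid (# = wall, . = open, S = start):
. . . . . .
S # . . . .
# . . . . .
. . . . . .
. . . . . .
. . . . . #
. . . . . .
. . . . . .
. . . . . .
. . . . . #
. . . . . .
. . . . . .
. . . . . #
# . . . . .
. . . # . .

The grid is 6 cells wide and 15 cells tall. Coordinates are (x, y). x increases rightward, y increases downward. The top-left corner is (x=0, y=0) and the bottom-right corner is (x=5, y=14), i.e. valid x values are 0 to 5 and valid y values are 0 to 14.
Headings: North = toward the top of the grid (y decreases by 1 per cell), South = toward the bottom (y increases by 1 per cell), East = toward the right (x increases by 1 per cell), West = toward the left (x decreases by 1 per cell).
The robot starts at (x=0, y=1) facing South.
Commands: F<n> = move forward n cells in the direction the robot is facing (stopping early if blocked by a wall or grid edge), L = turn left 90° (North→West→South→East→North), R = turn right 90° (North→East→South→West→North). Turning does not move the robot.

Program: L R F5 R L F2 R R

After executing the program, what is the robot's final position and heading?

Answer: Final position: (x=0, y=1), facing North

Derivation:
Start: (x=0, y=1), facing South
  L: turn left, now facing East
  R: turn right, now facing South
  F5: move forward 0/5 (blocked), now at (x=0, y=1)
  R: turn right, now facing West
  L: turn left, now facing South
  F2: move forward 0/2 (blocked), now at (x=0, y=1)
  R: turn right, now facing West
  R: turn right, now facing North
Final: (x=0, y=1), facing North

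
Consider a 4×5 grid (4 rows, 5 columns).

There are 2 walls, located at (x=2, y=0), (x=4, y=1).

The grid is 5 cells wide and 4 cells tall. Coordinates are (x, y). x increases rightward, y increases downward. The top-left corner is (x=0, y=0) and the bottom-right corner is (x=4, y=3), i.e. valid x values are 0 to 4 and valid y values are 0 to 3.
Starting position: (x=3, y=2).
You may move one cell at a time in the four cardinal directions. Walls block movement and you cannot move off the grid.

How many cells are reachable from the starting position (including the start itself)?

Answer: Reachable cells: 18

Derivation:
BFS flood-fill from (x=3, y=2):
  Distance 0: (x=3, y=2)
  Distance 1: (x=3, y=1), (x=2, y=2), (x=4, y=2), (x=3, y=3)
  Distance 2: (x=3, y=0), (x=2, y=1), (x=1, y=2), (x=2, y=3), (x=4, y=3)
  Distance 3: (x=4, y=0), (x=1, y=1), (x=0, y=2), (x=1, y=3)
  Distance 4: (x=1, y=0), (x=0, y=1), (x=0, y=3)
  Distance 5: (x=0, y=0)
Total reachable: 18 (grid has 18 open cells total)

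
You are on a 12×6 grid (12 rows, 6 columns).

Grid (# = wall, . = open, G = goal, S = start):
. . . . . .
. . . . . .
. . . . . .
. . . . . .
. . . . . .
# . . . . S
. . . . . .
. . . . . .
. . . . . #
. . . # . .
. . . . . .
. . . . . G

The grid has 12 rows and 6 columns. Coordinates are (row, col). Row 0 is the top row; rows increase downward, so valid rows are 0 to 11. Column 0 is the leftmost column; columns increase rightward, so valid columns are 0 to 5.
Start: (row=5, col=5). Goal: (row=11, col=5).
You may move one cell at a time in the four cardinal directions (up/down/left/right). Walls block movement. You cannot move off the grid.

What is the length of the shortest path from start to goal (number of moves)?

Answer: Shortest path length: 8

Derivation:
BFS from (row=5, col=5) until reaching (row=11, col=5):
  Distance 0: (row=5, col=5)
  Distance 1: (row=4, col=5), (row=5, col=4), (row=6, col=5)
  Distance 2: (row=3, col=5), (row=4, col=4), (row=5, col=3), (row=6, col=4), (row=7, col=5)
  Distance 3: (row=2, col=5), (row=3, col=4), (row=4, col=3), (row=5, col=2), (row=6, col=3), (row=7, col=4)
  Distance 4: (row=1, col=5), (row=2, col=4), (row=3, col=3), (row=4, col=2), (row=5, col=1), (row=6, col=2), (row=7, col=3), (row=8, col=4)
  Distance 5: (row=0, col=5), (row=1, col=4), (row=2, col=3), (row=3, col=2), (row=4, col=1), (row=6, col=1), (row=7, col=2), (row=8, col=3), (row=9, col=4)
  Distance 6: (row=0, col=4), (row=1, col=3), (row=2, col=2), (row=3, col=1), (row=4, col=0), (row=6, col=0), (row=7, col=1), (row=8, col=2), (row=9, col=5), (row=10, col=4)
  Distance 7: (row=0, col=3), (row=1, col=2), (row=2, col=1), (row=3, col=0), (row=7, col=0), (row=8, col=1), (row=9, col=2), (row=10, col=3), (row=10, col=5), (row=11, col=4)
  Distance 8: (row=0, col=2), (row=1, col=1), (row=2, col=0), (row=8, col=0), (row=9, col=1), (row=10, col=2), (row=11, col=3), (row=11, col=5)  <- goal reached here
One shortest path (8 moves): (row=5, col=5) -> (row=5, col=4) -> (row=6, col=4) -> (row=7, col=4) -> (row=8, col=4) -> (row=9, col=4) -> (row=9, col=5) -> (row=10, col=5) -> (row=11, col=5)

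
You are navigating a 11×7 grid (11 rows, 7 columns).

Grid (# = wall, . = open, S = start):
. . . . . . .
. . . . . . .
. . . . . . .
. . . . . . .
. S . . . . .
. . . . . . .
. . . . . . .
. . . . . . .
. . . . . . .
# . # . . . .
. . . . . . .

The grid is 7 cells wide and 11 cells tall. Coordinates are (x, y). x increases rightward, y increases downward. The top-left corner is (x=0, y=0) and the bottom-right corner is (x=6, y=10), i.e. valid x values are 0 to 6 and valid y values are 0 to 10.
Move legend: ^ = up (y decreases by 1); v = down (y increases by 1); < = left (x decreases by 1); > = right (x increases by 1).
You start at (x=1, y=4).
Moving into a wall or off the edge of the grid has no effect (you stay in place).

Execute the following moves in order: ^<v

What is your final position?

Answer: Final position: (x=0, y=4)

Derivation:
Start: (x=1, y=4)
  ^ (up): (x=1, y=4) -> (x=1, y=3)
  < (left): (x=1, y=3) -> (x=0, y=3)
  v (down): (x=0, y=3) -> (x=0, y=4)
Final: (x=0, y=4)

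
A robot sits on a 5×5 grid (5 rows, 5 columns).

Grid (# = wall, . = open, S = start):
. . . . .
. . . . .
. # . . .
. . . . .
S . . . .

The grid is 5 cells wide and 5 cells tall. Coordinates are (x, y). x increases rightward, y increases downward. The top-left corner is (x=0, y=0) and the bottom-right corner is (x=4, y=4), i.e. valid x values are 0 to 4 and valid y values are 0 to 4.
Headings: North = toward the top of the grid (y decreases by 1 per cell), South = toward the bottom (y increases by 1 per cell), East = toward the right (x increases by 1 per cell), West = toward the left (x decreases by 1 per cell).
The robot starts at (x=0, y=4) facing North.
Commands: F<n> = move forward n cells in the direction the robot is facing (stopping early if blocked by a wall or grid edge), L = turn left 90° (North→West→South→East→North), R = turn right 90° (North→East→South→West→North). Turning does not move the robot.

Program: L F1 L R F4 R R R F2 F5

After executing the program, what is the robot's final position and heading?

Answer: Final position: (x=0, y=4), facing South

Derivation:
Start: (x=0, y=4), facing North
  L: turn left, now facing West
  F1: move forward 0/1 (blocked), now at (x=0, y=4)
  L: turn left, now facing South
  R: turn right, now facing West
  F4: move forward 0/4 (blocked), now at (x=0, y=4)
  R: turn right, now facing North
  R: turn right, now facing East
  R: turn right, now facing South
  F2: move forward 0/2 (blocked), now at (x=0, y=4)
  F5: move forward 0/5 (blocked), now at (x=0, y=4)
Final: (x=0, y=4), facing South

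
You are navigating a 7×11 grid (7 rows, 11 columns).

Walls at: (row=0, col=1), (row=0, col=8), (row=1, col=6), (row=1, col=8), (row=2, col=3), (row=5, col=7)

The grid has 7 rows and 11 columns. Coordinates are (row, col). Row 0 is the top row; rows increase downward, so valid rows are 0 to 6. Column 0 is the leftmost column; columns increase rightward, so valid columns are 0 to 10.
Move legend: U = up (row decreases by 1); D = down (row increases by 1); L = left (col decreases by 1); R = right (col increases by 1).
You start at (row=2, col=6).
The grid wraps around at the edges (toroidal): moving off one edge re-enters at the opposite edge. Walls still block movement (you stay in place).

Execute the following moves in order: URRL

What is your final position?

Start: (row=2, col=6)
  U (up): blocked, stay at (row=2, col=6)
  R (right): (row=2, col=6) -> (row=2, col=7)
  R (right): (row=2, col=7) -> (row=2, col=8)
  L (left): (row=2, col=8) -> (row=2, col=7)
Final: (row=2, col=7)

Answer: Final position: (row=2, col=7)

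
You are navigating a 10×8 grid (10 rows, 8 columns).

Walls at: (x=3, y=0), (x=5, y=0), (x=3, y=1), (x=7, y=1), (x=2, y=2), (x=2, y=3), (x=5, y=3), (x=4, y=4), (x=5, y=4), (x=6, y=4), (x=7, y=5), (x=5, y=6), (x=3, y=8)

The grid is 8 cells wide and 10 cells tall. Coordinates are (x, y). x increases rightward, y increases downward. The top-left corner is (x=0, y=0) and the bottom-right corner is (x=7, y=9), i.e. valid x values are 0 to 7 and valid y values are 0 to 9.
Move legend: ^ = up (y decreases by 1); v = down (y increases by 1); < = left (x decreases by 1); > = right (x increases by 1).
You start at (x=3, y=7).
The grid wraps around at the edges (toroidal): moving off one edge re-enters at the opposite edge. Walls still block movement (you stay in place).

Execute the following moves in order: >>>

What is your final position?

Answer: Final position: (x=6, y=7)

Derivation:
Start: (x=3, y=7)
  > (right): (x=3, y=7) -> (x=4, y=7)
  > (right): (x=4, y=7) -> (x=5, y=7)
  > (right): (x=5, y=7) -> (x=6, y=7)
Final: (x=6, y=7)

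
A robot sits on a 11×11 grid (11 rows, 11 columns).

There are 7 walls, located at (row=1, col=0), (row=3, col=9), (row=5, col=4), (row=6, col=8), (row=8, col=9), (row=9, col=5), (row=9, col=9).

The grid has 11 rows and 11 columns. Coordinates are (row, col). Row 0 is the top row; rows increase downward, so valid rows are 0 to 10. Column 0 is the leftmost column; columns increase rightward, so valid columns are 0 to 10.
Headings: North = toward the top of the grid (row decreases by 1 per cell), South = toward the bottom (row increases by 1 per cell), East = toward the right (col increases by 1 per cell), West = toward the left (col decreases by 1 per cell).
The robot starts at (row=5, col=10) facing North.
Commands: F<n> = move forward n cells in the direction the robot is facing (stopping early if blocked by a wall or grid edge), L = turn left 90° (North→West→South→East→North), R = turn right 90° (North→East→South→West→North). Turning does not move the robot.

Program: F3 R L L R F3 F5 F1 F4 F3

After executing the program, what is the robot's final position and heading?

Answer: Final position: (row=0, col=10), facing North

Derivation:
Start: (row=5, col=10), facing North
  F3: move forward 3, now at (row=2, col=10)
  R: turn right, now facing East
  L: turn left, now facing North
  L: turn left, now facing West
  R: turn right, now facing North
  F3: move forward 2/3 (blocked), now at (row=0, col=10)
  F5: move forward 0/5 (blocked), now at (row=0, col=10)
  F1: move forward 0/1 (blocked), now at (row=0, col=10)
  F4: move forward 0/4 (blocked), now at (row=0, col=10)
  F3: move forward 0/3 (blocked), now at (row=0, col=10)
Final: (row=0, col=10), facing North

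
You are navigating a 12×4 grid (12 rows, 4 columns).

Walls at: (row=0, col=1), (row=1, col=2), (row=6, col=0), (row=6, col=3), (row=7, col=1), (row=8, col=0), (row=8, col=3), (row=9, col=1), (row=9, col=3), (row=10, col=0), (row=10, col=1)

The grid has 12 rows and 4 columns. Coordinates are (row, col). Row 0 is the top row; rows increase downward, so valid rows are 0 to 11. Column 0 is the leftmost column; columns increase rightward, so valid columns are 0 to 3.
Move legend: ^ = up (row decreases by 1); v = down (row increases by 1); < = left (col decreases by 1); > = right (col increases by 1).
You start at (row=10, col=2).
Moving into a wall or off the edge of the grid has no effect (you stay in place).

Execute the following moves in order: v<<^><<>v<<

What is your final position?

Start: (row=10, col=2)
  v (down): (row=10, col=2) -> (row=11, col=2)
  < (left): (row=11, col=2) -> (row=11, col=1)
  < (left): (row=11, col=1) -> (row=11, col=0)
  ^ (up): blocked, stay at (row=11, col=0)
  > (right): (row=11, col=0) -> (row=11, col=1)
  < (left): (row=11, col=1) -> (row=11, col=0)
  < (left): blocked, stay at (row=11, col=0)
  > (right): (row=11, col=0) -> (row=11, col=1)
  v (down): blocked, stay at (row=11, col=1)
  < (left): (row=11, col=1) -> (row=11, col=0)
  < (left): blocked, stay at (row=11, col=0)
Final: (row=11, col=0)

Answer: Final position: (row=11, col=0)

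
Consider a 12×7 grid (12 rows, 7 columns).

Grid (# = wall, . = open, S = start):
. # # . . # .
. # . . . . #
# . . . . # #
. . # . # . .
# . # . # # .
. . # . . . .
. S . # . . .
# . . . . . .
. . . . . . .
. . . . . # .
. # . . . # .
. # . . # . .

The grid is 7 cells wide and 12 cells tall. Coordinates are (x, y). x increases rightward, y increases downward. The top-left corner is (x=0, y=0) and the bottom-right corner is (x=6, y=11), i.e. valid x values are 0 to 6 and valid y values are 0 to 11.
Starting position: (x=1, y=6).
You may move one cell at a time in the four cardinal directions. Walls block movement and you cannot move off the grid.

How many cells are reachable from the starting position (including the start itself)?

Answer: Reachable cells: 59

Derivation:
BFS flood-fill from (x=1, y=6):
  Distance 0: (x=1, y=6)
  Distance 1: (x=1, y=5), (x=0, y=6), (x=2, y=6), (x=1, y=7)
  Distance 2: (x=1, y=4), (x=0, y=5), (x=2, y=7), (x=1, y=8)
  Distance 3: (x=1, y=3), (x=3, y=7), (x=0, y=8), (x=2, y=8), (x=1, y=9)
  Distance 4: (x=1, y=2), (x=0, y=3), (x=4, y=7), (x=3, y=8), (x=0, y=9), (x=2, y=9)
  Distance 5: (x=2, y=2), (x=4, y=6), (x=5, y=7), (x=4, y=8), (x=3, y=9), (x=0, y=10), (x=2, y=10)
  Distance 6: (x=2, y=1), (x=3, y=2), (x=4, y=5), (x=5, y=6), (x=6, y=7), (x=5, y=8), (x=4, y=9), (x=3, y=10), (x=0, y=11), (x=2, y=11)
  Distance 7: (x=3, y=1), (x=4, y=2), (x=3, y=3), (x=3, y=5), (x=5, y=5), (x=6, y=6), (x=6, y=8), (x=4, y=10), (x=3, y=11)
  Distance 8: (x=3, y=0), (x=4, y=1), (x=3, y=4), (x=6, y=5), (x=6, y=9)
  Distance 9: (x=4, y=0), (x=5, y=1), (x=6, y=4), (x=6, y=10)
  Distance 10: (x=6, y=3), (x=6, y=11)
  Distance 11: (x=5, y=3), (x=5, y=11)
Total reachable: 59 (grid has 62 open cells total)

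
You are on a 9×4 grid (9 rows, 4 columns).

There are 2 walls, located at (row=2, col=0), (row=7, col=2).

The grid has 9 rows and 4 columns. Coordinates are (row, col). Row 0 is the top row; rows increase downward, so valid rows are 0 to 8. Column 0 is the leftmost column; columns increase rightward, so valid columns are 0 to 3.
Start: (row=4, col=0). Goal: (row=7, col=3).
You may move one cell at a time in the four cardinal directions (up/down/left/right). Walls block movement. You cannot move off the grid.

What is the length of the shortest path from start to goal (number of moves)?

BFS from (row=4, col=0) until reaching (row=7, col=3):
  Distance 0: (row=4, col=0)
  Distance 1: (row=3, col=0), (row=4, col=1), (row=5, col=0)
  Distance 2: (row=3, col=1), (row=4, col=2), (row=5, col=1), (row=6, col=0)
  Distance 3: (row=2, col=1), (row=3, col=2), (row=4, col=3), (row=5, col=2), (row=6, col=1), (row=7, col=0)
  Distance 4: (row=1, col=1), (row=2, col=2), (row=3, col=3), (row=5, col=3), (row=6, col=2), (row=7, col=1), (row=8, col=0)
  Distance 5: (row=0, col=1), (row=1, col=0), (row=1, col=2), (row=2, col=3), (row=6, col=3), (row=8, col=1)
  Distance 6: (row=0, col=0), (row=0, col=2), (row=1, col=3), (row=7, col=3), (row=8, col=2)  <- goal reached here
One shortest path (6 moves): (row=4, col=0) -> (row=4, col=1) -> (row=4, col=2) -> (row=4, col=3) -> (row=5, col=3) -> (row=6, col=3) -> (row=7, col=3)

Answer: Shortest path length: 6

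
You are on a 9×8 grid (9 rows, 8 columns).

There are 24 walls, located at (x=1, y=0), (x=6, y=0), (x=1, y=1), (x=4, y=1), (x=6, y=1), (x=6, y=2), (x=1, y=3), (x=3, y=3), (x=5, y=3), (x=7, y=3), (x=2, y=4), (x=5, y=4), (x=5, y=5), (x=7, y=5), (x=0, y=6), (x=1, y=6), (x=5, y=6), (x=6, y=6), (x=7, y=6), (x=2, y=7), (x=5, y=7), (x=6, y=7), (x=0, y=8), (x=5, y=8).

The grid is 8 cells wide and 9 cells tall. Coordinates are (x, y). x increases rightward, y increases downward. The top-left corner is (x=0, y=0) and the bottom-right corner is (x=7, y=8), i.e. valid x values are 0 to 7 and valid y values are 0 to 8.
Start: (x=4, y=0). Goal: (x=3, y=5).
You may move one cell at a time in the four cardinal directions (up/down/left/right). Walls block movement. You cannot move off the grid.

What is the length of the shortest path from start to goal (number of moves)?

BFS from (x=4, y=0) until reaching (x=3, y=5):
  Distance 0: (x=4, y=0)
  Distance 1: (x=3, y=0), (x=5, y=0)
  Distance 2: (x=2, y=0), (x=3, y=1), (x=5, y=1)
  Distance 3: (x=2, y=1), (x=3, y=2), (x=5, y=2)
  Distance 4: (x=2, y=2), (x=4, y=2)
  Distance 5: (x=1, y=2), (x=2, y=3), (x=4, y=3)
  Distance 6: (x=0, y=2), (x=4, y=4)
  Distance 7: (x=0, y=1), (x=0, y=3), (x=3, y=4), (x=4, y=5)
  Distance 8: (x=0, y=0), (x=0, y=4), (x=3, y=5), (x=4, y=6)  <- goal reached here
One shortest path (8 moves): (x=4, y=0) -> (x=5, y=0) -> (x=5, y=1) -> (x=5, y=2) -> (x=4, y=2) -> (x=4, y=3) -> (x=4, y=4) -> (x=3, y=4) -> (x=3, y=5)

Answer: Shortest path length: 8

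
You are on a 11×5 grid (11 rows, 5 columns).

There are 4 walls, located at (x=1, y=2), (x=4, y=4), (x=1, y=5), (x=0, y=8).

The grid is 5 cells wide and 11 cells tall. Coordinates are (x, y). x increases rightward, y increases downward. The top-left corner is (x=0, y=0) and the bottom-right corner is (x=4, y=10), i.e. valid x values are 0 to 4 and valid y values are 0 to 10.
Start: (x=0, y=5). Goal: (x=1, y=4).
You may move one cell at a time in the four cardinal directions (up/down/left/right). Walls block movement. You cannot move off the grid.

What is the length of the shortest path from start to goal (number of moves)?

Answer: Shortest path length: 2

Derivation:
BFS from (x=0, y=5) until reaching (x=1, y=4):
  Distance 0: (x=0, y=5)
  Distance 1: (x=0, y=4), (x=0, y=6)
  Distance 2: (x=0, y=3), (x=1, y=4), (x=1, y=6), (x=0, y=7)  <- goal reached here
One shortest path (2 moves): (x=0, y=5) -> (x=0, y=4) -> (x=1, y=4)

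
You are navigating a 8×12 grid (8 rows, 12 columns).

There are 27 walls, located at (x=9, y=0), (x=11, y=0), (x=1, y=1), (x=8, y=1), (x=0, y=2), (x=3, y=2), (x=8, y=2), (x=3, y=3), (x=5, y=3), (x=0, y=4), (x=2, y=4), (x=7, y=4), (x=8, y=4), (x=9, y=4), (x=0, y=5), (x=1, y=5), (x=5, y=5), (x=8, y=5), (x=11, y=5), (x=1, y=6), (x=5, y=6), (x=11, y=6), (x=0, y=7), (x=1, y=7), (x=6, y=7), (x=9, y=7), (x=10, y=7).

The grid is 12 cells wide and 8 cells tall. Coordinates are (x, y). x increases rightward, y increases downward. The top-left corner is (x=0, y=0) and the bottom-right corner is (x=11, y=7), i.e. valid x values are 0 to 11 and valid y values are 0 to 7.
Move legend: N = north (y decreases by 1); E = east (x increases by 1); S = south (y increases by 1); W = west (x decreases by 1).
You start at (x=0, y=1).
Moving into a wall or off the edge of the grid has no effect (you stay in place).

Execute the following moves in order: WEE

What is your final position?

Answer: Final position: (x=0, y=1)

Derivation:
Start: (x=0, y=1)
  W (west): blocked, stay at (x=0, y=1)
  E (east): blocked, stay at (x=0, y=1)
  E (east): blocked, stay at (x=0, y=1)
Final: (x=0, y=1)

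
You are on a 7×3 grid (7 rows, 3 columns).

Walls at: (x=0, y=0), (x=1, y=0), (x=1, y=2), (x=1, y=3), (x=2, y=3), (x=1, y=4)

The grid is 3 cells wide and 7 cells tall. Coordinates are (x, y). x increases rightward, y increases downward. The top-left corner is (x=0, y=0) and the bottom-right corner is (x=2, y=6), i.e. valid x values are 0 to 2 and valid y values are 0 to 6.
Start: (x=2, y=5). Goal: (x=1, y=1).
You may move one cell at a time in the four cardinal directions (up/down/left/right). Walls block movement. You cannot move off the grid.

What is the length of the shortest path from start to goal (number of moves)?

Answer: Shortest path length: 7

Derivation:
BFS from (x=2, y=5) until reaching (x=1, y=1):
  Distance 0: (x=2, y=5)
  Distance 1: (x=2, y=4), (x=1, y=5), (x=2, y=6)
  Distance 2: (x=0, y=5), (x=1, y=6)
  Distance 3: (x=0, y=4), (x=0, y=6)
  Distance 4: (x=0, y=3)
  Distance 5: (x=0, y=2)
  Distance 6: (x=0, y=1)
  Distance 7: (x=1, y=1)  <- goal reached here
One shortest path (7 moves): (x=2, y=5) -> (x=1, y=5) -> (x=0, y=5) -> (x=0, y=4) -> (x=0, y=3) -> (x=0, y=2) -> (x=0, y=1) -> (x=1, y=1)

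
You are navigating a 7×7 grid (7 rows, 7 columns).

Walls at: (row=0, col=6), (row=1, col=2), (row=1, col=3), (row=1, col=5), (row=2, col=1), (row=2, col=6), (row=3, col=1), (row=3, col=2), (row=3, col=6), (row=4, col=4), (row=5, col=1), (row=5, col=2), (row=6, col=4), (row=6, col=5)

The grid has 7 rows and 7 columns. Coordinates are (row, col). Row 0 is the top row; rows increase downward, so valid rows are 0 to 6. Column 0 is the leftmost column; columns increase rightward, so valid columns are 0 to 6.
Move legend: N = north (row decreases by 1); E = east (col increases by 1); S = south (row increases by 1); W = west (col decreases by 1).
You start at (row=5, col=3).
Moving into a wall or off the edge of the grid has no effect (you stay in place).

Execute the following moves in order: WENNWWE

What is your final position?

Answer: Final position: (row=5, col=4)

Derivation:
Start: (row=5, col=3)
  W (west): blocked, stay at (row=5, col=3)
  E (east): (row=5, col=3) -> (row=5, col=4)
  N (north): blocked, stay at (row=5, col=4)
  N (north): blocked, stay at (row=5, col=4)
  W (west): (row=5, col=4) -> (row=5, col=3)
  W (west): blocked, stay at (row=5, col=3)
  E (east): (row=5, col=3) -> (row=5, col=4)
Final: (row=5, col=4)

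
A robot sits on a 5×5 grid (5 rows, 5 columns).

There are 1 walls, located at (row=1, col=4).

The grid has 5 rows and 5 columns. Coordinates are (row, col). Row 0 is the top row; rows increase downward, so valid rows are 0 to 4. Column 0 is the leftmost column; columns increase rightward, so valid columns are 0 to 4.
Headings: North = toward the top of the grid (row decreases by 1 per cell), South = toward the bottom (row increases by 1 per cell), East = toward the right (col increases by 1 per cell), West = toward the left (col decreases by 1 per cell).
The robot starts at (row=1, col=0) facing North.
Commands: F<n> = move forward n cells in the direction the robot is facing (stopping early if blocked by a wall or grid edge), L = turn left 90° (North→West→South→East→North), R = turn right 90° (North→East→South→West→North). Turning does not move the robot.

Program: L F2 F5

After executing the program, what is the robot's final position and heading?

Answer: Final position: (row=1, col=0), facing West

Derivation:
Start: (row=1, col=0), facing North
  L: turn left, now facing West
  F2: move forward 0/2 (blocked), now at (row=1, col=0)
  F5: move forward 0/5 (blocked), now at (row=1, col=0)
Final: (row=1, col=0), facing West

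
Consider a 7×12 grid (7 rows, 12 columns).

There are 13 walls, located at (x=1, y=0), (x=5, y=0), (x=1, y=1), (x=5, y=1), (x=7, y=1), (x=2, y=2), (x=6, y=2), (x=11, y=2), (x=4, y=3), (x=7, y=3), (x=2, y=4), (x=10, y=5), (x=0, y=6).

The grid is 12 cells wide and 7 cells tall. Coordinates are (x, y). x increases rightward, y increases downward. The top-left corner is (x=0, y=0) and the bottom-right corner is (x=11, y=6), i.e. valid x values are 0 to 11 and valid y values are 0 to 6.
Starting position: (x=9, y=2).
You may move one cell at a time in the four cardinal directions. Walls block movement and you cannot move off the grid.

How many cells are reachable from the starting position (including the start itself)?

Answer: Reachable cells: 71

Derivation:
BFS flood-fill from (x=9, y=2):
  Distance 0: (x=9, y=2)
  Distance 1: (x=9, y=1), (x=8, y=2), (x=10, y=2), (x=9, y=3)
  Distance 2: (x=9, y=0), (x=8, y=1), (x=10, y=1), (x=7, y=2), (x=8, y=3), (x=10, y=3), (x=9, y=4)
  Distance 3: (x=8, y=0), (x=10, y=0), (x=11, y=1), (x=11, y=3), (x=8, y=4), (x=10, y=4), (x=9, y=5)
  Distance 4: (x=7, y=0), (x=11, y=0), (x=7, y=4), (x=11, y=4), (x=8, y=5), (x=9, y=6)
  Distance 5: (x=6, y=0), (x=6, y=4), (x=7, y=5), (x=11, y=5), (x=8, y=6), (x=10, y=6)
  Distance 6: (x=6, y=1), (x=6, y=3), (x=5, y=4), (x=6, y=5), (x=7, y=6), (x=11, y=6)
  Distance 7: (x=5, y=3), (x=4, y=4), (x=5, y=5), (x=6, y=6)
  Distance 8: (x=5, y=2), (x=3, y=4), (x=4, y=5), (x=5, y=6)
  Distance 9: (x=4, y=2), (x=3, y=3), (x=3, y=5), (x=4, y=6)
  Distance 10: (x=4, y=1), (x=3, y=2), (x=2, y=3), (x=2, y=5), (x=3, y=6)
  Distance 11: (x=4, y=0), (x=3, y=1), (x=1, y=3), (x=1, y=5), (x=2, y=6)
  Distance 12: (x=3, y=0), (x=2, y=1), (x=1, y=2), (x=0, y=3), (x=1, y=4), (x=0, y=5), (x=1, y=6)
  Distance 13: (x=2, y=0), (x=0, y=2), (x=0, y=4)
  Distance 14: (x=0, y=1)
  Distance 15: (x=0, y=0)
Total reachable: 71 (grid has 71 open cells total)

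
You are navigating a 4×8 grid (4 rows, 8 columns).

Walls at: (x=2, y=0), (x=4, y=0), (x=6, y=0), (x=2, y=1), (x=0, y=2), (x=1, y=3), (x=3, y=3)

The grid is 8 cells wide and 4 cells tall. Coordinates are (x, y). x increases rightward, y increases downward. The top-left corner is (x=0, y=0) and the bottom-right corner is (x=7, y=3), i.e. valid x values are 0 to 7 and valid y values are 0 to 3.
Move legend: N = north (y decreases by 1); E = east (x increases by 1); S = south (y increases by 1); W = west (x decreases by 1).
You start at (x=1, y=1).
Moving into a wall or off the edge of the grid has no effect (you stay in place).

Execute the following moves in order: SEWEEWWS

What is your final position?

Start: (x=1, y=1)
  S (south): (x=1, y=1) -> (x=1, y=2)
  E (east): (x=1, y=2) -> (x=2, y=2)
  W (west): (x=2, y=2) -> (x=1, y=2)
  E (east): (x=1, y=2) -> (x=2, y=2)
  E (east): (x=2, y=2) -> (x=3, y=2)
  W (west): (x=3, y=2) -> (x=2, y=2)
  W (west): (x=2, y=2) -> (x=1, y=2)
  S (south): blocked, stay at (x=1, y=2)
Final: (x=1, y=2)

Answer: Final position: (x=1, y=2)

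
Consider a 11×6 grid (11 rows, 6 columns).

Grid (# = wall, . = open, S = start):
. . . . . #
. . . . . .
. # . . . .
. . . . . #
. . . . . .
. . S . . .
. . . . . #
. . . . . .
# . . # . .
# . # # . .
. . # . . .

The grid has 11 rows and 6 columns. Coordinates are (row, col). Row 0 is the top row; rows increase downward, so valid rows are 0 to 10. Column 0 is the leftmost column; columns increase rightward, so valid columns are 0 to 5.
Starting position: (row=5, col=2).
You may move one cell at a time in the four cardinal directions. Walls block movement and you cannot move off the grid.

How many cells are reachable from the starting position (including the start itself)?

BFS flood-fill from (row=5, col=2):
  Distance 0: (row=5, col=2)
  Distance 1: (row=4, col=2), (row=5, col=1), (row=5, col=3), (row=6, col=2)
  Distance 2: (row=3, col=2), (row=4, col=1), (row=4, col=3), (row=5, col=0), (row=5, col=4), (row=6, col=1), (row=6, col=3), (row=7, col=2)
  Distance 3: (row=2, col=2), (row=3, col=1), (row=3, col=3), (row=4, col=0), (row=4, col=4), (row=5, col=5), (row=6, col=0), (row=6, col=4), (row=7, col=1), (row=7, col=3), (row=8, col=2)
  Distance 4: (row=1, col=2), (row=2, col=3), (row=3, col=0), (row=3, col=4), (row=4, col=5), (row=7, col=0), (row=7, col=4), (row=8, col=1)
  Distance 5: (row=0, col=2), (row=1, col=1), (row=1, col=3), (row=2, col=0), (row=2, col=4), (row=7, col=5), (row=8, col=4), (row=9, col=1)
  Distance 6: (row=0, col=1), (row=0, col=3), (row=1, col=0), (row=1, col=4), (row=2, col=5), (row=8, col=5), (row=9, col=4), (row=10, col=1)
  Distance 7: (row=0, col=0), (row=0, col=4), (row=1, col=5), (row=9, col=5), (row=10, col=0), (row=10, col=4)
  Distance 8: (row=10, col=3), (row=10, col=5)
Total reachable: 56 (grid has 56 open cells total)

Answer: Reachable cells: 56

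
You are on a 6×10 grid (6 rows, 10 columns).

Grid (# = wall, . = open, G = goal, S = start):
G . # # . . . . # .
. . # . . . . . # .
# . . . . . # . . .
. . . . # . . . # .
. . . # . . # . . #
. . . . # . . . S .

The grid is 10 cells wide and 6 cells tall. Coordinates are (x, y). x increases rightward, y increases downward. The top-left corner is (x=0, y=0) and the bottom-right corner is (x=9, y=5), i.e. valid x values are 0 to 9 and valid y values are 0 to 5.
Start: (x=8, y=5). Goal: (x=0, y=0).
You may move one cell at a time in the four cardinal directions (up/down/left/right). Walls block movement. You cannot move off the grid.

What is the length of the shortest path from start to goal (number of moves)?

Answer: Shortest path length: 13

Derivation:
BFS from (x=8, y=5) until reaching (x=0, y=0):
  Distance 0: (x=8, y=5)
  Distance 1: (x=8, y=4), (x=7, y=5), (x=9, y=5)
  Distance 2: (x=7, y=4), (x=6, y=5)
  Distance 3: (x=7, y=3), (x=5, y=5)
  Distance 4: (x=7, y=2), (x=6, y=3), (x=5, y=4)
  Distance 5: (x=7, y=1), (x=8, y=2), (x=5, y=3), (x=4, y=4)
  Distance 6: (x=7, y=0), (x=6, y=1), (x=5, y=2), (x=9, y=2)
  Distance 7: (x=6, y=0), (x=5, y=1), (x=9, y=1), (x=4, y=2), (x=9, y=3)
  Distance 8: (x=5, y=0), (x=9, y=0), (x=4, y=1), (x=3, y=2)
  Distance 9: (x=4, y=0), (x=3, y=1), (x=2, y=2), (x=3, y=3)
  Distance 10: (x=1, y=2), (x=2, y=3)
  Distance 11: (x=1, y=1), (x=1, y=3), (x=2, y=4)
  Distance 12: (x=1, y=0), (x=0, y=1), (x=0, y=3), (x=1, y=4), (x=2, y=5)
  Distance 13: (x=0, y=0), (x=0, y=4), (x=1, y=5), (x=3, y=5)  <- goal reached here
One shortest path (13 moves): (x=8, y=5) -> (x=7, y=5) -> (x=6, y=5) -> (x=5, y=5) -> (x=5, y=4) -> (x=5, y=3) -> (x=5, y=2) -> (x=4, y=2) -> (x=3, y=2) -> (x=2, y=2) -> (x=1, y=2) -> (x=1, y=1) -> (x=0, y=1) -> (x=0, y=0)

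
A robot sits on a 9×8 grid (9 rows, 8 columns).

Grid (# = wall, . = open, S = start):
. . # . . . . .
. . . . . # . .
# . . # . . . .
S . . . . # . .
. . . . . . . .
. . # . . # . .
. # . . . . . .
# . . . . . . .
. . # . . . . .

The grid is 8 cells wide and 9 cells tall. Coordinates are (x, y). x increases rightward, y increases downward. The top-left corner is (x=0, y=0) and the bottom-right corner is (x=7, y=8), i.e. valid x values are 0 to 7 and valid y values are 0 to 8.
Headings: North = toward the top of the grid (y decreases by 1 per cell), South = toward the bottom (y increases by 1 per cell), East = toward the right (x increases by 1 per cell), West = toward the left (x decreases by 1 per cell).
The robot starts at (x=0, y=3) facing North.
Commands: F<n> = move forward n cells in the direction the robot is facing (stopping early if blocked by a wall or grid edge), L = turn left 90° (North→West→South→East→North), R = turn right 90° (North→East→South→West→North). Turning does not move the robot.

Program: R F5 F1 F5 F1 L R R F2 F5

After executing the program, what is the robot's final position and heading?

Answer: Final position: (x=4, y=8), facing South

Derivation:
Start: (x=0, y=3), facing North
  R: turn right, now facing East
  F5: move forward 4/5 (blocked), now at (x=4, y=3)
  F1: move forward 0/1 (blocked), now at (x=4, y=3)
  F5: move forward 0/5 (blocked), now at (x=4, y=3)
  F1: move forward 0/1 (blocked), now at (x=4, y=3)
  L: turn left, now facing North
  R: turn right, now facing East
  R: turn right, now facing South
  F2: move forward 2, now at (x=4, y=5)
  F5: move forward 3/5 (blocked), now at (x=4, y=8)
Final: (x=4, y=8), facing South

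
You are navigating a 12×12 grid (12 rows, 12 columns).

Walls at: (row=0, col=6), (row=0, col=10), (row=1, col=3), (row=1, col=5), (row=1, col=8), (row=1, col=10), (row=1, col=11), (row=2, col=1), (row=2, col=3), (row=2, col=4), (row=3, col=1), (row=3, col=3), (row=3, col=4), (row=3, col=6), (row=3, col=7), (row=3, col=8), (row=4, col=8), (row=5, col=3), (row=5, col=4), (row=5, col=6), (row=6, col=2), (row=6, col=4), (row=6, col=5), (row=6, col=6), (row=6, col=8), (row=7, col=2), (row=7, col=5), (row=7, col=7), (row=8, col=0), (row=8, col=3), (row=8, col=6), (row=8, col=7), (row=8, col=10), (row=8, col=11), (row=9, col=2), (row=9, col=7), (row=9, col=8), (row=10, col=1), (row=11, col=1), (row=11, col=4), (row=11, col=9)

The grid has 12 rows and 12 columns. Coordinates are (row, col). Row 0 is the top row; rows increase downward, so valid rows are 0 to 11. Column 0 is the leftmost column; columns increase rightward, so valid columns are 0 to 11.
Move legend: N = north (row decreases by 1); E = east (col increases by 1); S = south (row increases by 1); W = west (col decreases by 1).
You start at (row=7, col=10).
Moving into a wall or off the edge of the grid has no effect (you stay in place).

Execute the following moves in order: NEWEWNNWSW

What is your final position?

Start: (row=7, col=10)
  N (north): (row=7, col=10) -> (row=6, col=10)
  E (east): (row=6, col=10) -> (row=6, col=11)
  W (west): (row=6, col=11) -> (row=6, col=10)
  E (east): (row=6, col=10) -> (row=6, col=11)
  W (west): (row=6, col=11) -> (row=6, col=10)
  N (north): (row=6, col=10) -> (row=5, col=10)
  N (north): (row=5, col=10) -> (row=4, col=10)
  W (west): (row=4, col=10) -> (row=4, col=9)
  S (south): (row=4, col=9) -> (row=5, col=9)
  W (west): (row=5, col=9) -> (row=5, col=8)
Final: (row=5, col=8)

Answer: Final position: (row=5, col=8)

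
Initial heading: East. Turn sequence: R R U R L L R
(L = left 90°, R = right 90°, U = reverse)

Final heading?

Start: East
  R (right (90° clockwise)) -> South
  R (right (90° clockwise)) -> West
  U (U-turn (180°)) -> East
  R (right (90° clockwise)) -> South
  L (left (90° counter-clockwise)) -> East
  L (left (90° counter-clockwise)) -> North
  R (right (90° clockwise)) -> East
Final: East

Answer: Final heading: East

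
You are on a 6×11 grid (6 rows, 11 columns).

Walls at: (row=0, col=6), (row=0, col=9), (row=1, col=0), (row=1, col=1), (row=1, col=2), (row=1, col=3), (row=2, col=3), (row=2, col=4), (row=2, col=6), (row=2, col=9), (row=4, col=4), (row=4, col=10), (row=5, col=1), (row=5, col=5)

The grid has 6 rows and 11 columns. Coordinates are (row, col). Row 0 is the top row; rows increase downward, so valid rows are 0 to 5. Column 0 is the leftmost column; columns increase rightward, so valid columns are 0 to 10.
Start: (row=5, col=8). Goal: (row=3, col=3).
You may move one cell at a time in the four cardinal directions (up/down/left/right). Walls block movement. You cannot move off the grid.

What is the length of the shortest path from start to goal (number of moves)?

Answer: Shortest path length: 7

Derivation:
BFS from (row=5, col=8) until reaching (row=3, col=3):
  Distance 0: (row=5, col=8)
  Distance 1: (row=4, col=8), (row=5, col=7), (row=5, col=9)
  Distance 2: (row=3, col=8), (row=4, col=7), (row=4, col=9), (row=5, col=6), (row=5, col=10)
  Distance 3: (row=2, col=8), (row=3, col=7), (row=3, col=9), (row=4, col=6)
  Distance 4: (row=1, col=8), (row=2, col=7), (row=3, col=6), (row=3, col=10), (row=4, col=5)
  Distance 5: (row=0, col=8), (row=1, col=7), (row=1, col=9), (row=2, col=10), (row=3, col=5)
  Distance 6: (row=0, col=7), (row=1, col=6), (row=1, col=10), (row=2, col=5), (row=3, col=4)
  Distance 7: (row=0, col=10), (row=1, col=5), (row=3, col=3)  <- goal reached here
One shortest path (7 moves): (row=5, col=8) -> (row=5, col=7) -> (row=5, col=6) -> (row=4, col=6) -> (row=4, col=5) -> (row=3, col=5) -> (row=3, col=4) -> (row=3, col=3)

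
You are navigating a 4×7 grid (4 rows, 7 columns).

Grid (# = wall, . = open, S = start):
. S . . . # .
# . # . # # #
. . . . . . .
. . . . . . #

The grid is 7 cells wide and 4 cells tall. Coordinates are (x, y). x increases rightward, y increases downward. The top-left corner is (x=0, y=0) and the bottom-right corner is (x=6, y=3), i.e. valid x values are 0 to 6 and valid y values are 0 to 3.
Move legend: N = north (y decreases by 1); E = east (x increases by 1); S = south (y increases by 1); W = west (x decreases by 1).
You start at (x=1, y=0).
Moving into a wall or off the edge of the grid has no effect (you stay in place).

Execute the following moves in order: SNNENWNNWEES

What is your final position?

Start: (x=1, y=0)
  S (south): (x=1, y=0) -> (x=1, y=1)
  N (north): (x=1, y=1) -> (x=1, y=0)
  N (north): blocked, stay at (x=1, y=0)
  E (east): (x=1, y=0) -> (x=2, y=0)
  N (north): blocked, stay at (x=2, y=0)
  W (west): (x=2, y=0) -> (x=1, y=0)
  N (north): blocked, stay at (x=1, y=0)
  N (north): blocked, stay at (x=1, y=0)
  W (west): (x=1, y=0) -> (x=0, y=0)
  E (east): (x=0, y=0) -> (x=1, y=0)
  E (east): (x=1, y=0) -> (x=2, y=0)
  S (south): blocked, stay at (x=2, y=0)
Final: (x=2, y=0)

Answer: Final position: (x=2, y=0)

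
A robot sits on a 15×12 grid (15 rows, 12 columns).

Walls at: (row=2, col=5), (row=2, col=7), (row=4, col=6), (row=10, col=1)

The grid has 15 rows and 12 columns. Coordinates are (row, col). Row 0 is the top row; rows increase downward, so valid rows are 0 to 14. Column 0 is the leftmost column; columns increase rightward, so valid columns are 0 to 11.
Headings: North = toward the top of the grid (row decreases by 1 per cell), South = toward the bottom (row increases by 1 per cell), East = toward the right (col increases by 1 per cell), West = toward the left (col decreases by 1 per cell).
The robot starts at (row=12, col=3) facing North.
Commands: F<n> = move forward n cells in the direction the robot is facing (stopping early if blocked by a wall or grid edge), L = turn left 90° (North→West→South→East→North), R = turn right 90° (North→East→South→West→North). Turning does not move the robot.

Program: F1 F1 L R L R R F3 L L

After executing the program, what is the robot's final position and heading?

Answer: Final position: (row=10, col=6), facing West

Derivation:
Start: (row=12, col=3), facing North
  F1: move forward 1, now at (row=11, col=3)
  F1: move forward 1, now at (row=10, col=3)
  L: turn left, now facing West
  R: turn right, now facing North
  L: turn left, now facing West
  R: turn right, now facing North
  R: turn right, now facing East
  F3: move forward 3, now at (row=10, col=6)
  L: turn left, now facing North
  L: turn left, now facing West
Final: (row=10, col=6), facing West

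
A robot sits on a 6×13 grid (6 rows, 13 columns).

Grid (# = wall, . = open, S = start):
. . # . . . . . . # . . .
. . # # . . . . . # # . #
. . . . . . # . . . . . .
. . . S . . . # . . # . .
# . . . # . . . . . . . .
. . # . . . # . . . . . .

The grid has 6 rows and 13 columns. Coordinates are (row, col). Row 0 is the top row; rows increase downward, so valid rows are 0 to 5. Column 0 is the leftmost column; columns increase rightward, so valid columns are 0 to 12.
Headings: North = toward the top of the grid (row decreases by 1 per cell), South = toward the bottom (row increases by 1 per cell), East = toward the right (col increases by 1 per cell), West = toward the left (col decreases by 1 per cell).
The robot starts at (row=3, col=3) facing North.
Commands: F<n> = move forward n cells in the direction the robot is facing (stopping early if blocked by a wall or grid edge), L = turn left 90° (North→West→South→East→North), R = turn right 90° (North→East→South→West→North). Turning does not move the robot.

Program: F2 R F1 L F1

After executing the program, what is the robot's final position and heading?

Start: (row=3, col=3), facing North
  F2: move forward 1/2 (blocked), now at (row=2, col=3)
  R: turn right, now facing East
  F1: move forward 1, now at (row=2, col=4)
  L: turn left, now facing North
  F1: move forward 1, now at (row=1, col=4)
Final: (row=1, col=4), facing North

Answer: Final position: (row=1, col=4), facing North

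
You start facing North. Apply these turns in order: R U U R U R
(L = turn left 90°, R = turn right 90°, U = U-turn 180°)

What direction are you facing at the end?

Answer: Final heading: East

Derivation:
Start: North
  R (right (90° clockwise)) -> East
  U (U-turn (180°)) -> West
  U (U-turn (180°)) -> East
  R (right (90° clockwise)) -> South
  U (U-turn (180°)) -> North
  R (right (90° clockwise)) -> East
Final: East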